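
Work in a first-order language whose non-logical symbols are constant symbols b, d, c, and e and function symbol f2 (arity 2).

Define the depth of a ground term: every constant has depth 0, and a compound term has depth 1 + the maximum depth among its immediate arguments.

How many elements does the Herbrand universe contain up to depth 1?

20

Let N_k count ground terms of depth at most k. Each non-constant term of depth ≤ k is some function symbol applied to depth-≤(k−1) arguments, giving N_k = 4 + N_{k-1}^2.
N_0 = 4
N_1 = 4 + 4^2 = 20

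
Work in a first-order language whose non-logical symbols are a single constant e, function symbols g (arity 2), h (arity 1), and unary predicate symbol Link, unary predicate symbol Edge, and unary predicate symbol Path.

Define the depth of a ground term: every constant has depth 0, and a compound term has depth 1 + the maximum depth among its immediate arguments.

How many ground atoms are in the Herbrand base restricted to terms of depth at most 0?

First count ground terms of depth ≤ 0.
If N_k denotes the number of depth-≤k ground terms, the 1 constant gives N_0 = 1, and each function symbol of arity r contributes N_{k-1}^r new terms at level k: N_k = 1 + N_{k-1}^2 + N_{k-1}.
N_0 = 1
Explicitly: e.
So |H| = 1.
For each predicate symbol, the number of ground atoms is |H| raised to its arity; summing:
  Link: 1;  Edge: 1;  Path: 1
Total ground atoms: 1 + 1 + 1 = 3.

3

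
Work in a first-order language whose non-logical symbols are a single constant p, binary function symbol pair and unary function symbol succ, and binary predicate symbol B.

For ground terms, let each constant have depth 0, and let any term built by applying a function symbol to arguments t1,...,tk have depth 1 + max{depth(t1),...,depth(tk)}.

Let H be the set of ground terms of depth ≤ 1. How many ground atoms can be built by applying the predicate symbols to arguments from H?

9

First count ground terms of depth ≤ 1.
Count level by level. With function symbols pair/2, succ/1, the terms of depth ≤ k are the 1 constant together with each function applied to depth-≤(k−1) tuples, so N_k = 1 + N_{k-1}^2 + N_{k-1}.
N_0 = 1
N_1 = 1 + 1^2 + 1 = 3
So |H| = 3.
For each predicate symbol, the number of ground atoms is |H| raised to its arity; summing:
  B: 3^2 = 9
Total ground atoms: 9.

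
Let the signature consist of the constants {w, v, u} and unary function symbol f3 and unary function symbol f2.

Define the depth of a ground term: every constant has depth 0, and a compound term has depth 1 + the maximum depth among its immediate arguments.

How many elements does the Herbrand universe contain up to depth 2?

21

Count level by level. With function symbols f3/1, f2/1, the terms of depth ≤ k are the 3 constants together with each function applied to depth-≤(k−1) tuples, so N_k = 3 + N_{k-1} + N_{k-1}.
N_0 = 3
N_1 = 3 + 3 + 3 = 9
N_2 = 3 + 9 + 9 = 21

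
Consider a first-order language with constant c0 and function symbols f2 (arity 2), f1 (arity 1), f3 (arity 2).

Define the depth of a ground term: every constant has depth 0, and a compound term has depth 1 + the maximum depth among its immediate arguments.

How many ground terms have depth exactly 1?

3

Let N_k = |{terms of depth ≤ k}|. Then N_0 = 1 and N_k = 1 + N_{k-1}^2 + N_{k-1} + N_{k-1}^2 for k ≥ 1 (one summand per function symbol, arity giving the exponent).
N_0 = 1
N_1 = 1 + 1^2 + 1 + 1^2 = 4
Terms of depth exactly 1: N_1 − N_0 = 4 − 1 = 3.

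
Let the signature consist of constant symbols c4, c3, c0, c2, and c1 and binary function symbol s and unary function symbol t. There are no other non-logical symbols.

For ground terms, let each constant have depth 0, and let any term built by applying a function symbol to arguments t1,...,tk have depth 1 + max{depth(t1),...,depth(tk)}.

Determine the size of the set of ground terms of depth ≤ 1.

Let N_k = |{terms of depth ≤ k}|. Then N_0 = 5 and N_k = 5 + N_{k-1}^2 + N_{k-1} for k ≥ 1 (one summand per function symbol, arity giving the exponent).
N_0 = 5
N_1 = 5 + 5^2 + 5 = 35

35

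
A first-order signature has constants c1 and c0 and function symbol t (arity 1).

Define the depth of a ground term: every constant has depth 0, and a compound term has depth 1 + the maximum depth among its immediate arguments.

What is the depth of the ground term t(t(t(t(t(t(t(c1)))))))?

depth(t(c1)) = 1 + depth(c1) = 1 + 0 = 1
depth(t(t(c1))) = 1 + depth(t(c1)) = 1 + 1 = 2
depth(t(t(t(c1)))) = 1 + depth(t(t(c1))) = 1 + 2 = 3
depth(t(t(t(t(c1))))) = 1 + depth(t(t(t(c1)))) = 1 + 3 = 4
depth(t(t(t(t(t(c1)))))) = 1 + depth(t(t(t(t(c1))))) = 1 + 4 = 5
depth(t(t(t(t(t(t(c1))))))) = 1 + depth(t(t(t(t(t(c1)))))) = 1 + 5 = 6
depth(t(t(t(t(t(t(t(c1)))))))) = 1 + depth(t(t(t(t(t(t(c1))))))) = 1 + 6 = 7

7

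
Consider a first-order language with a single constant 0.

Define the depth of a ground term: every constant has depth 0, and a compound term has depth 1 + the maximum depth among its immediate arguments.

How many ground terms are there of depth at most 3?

With no function symbols every ground term is a constant, so there is exactly 1 ground term at every depth bound.
N_0 = 1
N_1 = 1
N_2 = 1
N_3 = 1

1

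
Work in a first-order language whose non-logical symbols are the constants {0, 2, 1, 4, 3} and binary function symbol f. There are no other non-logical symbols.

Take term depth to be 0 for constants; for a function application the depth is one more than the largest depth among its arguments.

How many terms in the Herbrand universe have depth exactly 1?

If N_k denotes the number of depth-≤k ground terms, the 5 constants give N_0 = 5, and each function symbol of arity r contributes N_{k-1}^r new terms at level k: N_k = 5 + N_{k-1}^2.
N_0 = 5
N_1 = 5 + 5^2 = 30
Terms of depth exactly 1: N_1 − N_0 = 30 − 5 = 25.

25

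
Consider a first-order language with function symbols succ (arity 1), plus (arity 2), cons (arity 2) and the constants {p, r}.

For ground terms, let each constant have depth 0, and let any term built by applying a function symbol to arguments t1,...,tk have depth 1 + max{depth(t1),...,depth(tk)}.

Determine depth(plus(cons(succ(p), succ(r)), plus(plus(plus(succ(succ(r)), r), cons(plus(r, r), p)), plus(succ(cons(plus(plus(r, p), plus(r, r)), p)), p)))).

7

depth(succ(p)) = 1 + depth(p) = 1 + 0 = 1
depth(succ(r)) = 1 + depth(r) = 1 + 0 = 1
depth(cons(succ(p), succ(r))) = 1 + max(1, 1) = 2
depth(succ(succ(r))) = 1 + depth(succ(r)) = 1 + 1 = 2
depth(plus(succ(succ(r)), r)) = 1 + max(2, 0) = 3
depth(plus(r, r)) = 1 + max(0, 0) = 1
depth(cons(plus(r, r), p)) = 1 + max(1, 0) = 2
depth(plus(plus(succ(succ(r)), r), cons(plus(r, r), p))) = 1 + max(3, 2) = 4
depth(plus(r, p)) = 1 + max(0, 0) = 1
depth(plus(plus(r, p), plus(r, r))) = 1 + max(1, 1) = 2
depth(cons(plus(plus(r, p), plus(r, r)), p)) = 1 + max(2, 0) = 3
depth(succ(cons(plus(plus(r, p), plus(r, r)), p))) = 1 + depth(cons(plus(plus(r, p), plus(r, r)), p)) = 1 + 3 = 4
depth(plus(succ(cons(plus(plus(r, p), plus(r, r)), p)), p)) = 1 + max(4, 0) = 5
depth(plus(plus(plus(succ(succ(r)), r), cons(plus(r, r), p)), plus(succ(cons(plus(plus(r, p), plus(r, r)), p)), p))) = 1 + max(4, 5) = 6
depth(plus(cons(succ(p), succ(r)), plus(plus(plus(succ(succ(r)), r), cons(plus(r, r), p)), plus(succ(cons(plus(plus(r, p), plus(r, r)), p)), p)))) = 1 + max(2, 6) = 7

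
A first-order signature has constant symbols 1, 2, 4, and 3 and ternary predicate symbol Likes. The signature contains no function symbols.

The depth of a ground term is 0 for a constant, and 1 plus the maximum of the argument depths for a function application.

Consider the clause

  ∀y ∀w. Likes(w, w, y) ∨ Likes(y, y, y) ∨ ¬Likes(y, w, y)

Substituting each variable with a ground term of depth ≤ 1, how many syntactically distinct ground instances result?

Ground terms of depth ≤ 1:
  With no function symbols every ground term is a constant, so there are exactly 4 ground terms at every depth bound.
  N_0 = 4
  N_1 = 4
  Explicitly: 1, 2, 4, 3.
So there are 4 ground terms available for substitution.
The clause has 2 distinct variables (y, w), each appearing in the body. In the free term algebra distinct substitutions yield syntactically distinct ground instances.
Number of ground instances = 4^2 = 16.

16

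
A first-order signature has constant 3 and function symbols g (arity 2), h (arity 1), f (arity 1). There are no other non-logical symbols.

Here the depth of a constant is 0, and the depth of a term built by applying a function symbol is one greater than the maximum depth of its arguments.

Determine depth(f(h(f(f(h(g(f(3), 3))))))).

7

depth(f(3)) = 1 + depth(3) = 1 + 0 = 1
depth(g(f(3), 3)) = 1 + max(1, 0) = 2
depth(h(g(f(3), 3))) = 1 + depth(g(f(3), 3)) = 1 + 2 = 3
depth(f(h(g(f(3), 3)))) = 1 + depth(h(g(f(3), 3))) = 1 + 3 = 4
depth(f(f(h(g(f(3), 3))))) = 1 + depth(f(h(g(f(3), 3)))) = 1 + 4 = 5
depth(h(f(f(h(g(f(3), 3)))))) = 1 + depth(f(f(h(g(f(3), 3))))) = 1 + 5 = 6
depth(f(h(f(f(h(g(f(3), 3))))))) = 1 + depth(h(f(f(h(g(f(3), 3)))))) = 1 + 6 = 7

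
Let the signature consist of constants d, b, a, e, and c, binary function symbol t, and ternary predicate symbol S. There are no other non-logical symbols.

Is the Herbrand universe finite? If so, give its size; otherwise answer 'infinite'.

infinite

The signature has at least one function symbol (t, arity 2) and at least one constant (d).
Iterating t gives infinitely many distinct ground terms: d, t(d, d), t(t(d, d), t(d, d)), ...
So the Herbrand universe is infinite.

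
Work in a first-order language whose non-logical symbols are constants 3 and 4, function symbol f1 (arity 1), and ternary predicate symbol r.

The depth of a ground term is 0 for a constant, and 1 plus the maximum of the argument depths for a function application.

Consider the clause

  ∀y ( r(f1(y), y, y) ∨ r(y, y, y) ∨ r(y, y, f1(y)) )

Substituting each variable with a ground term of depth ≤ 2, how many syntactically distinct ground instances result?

6

Ground terms of depth ≤ 2:
  Let N_k = |{terms of depth ≤ k}|. Then N_0 = 2 and N_k = 2 + N_{k-1} for k ≥ 1 (one summand per function symbol, arity giving the exponent).
  N_0 = 2
  N_1 = 2 + 2 = 4
  N_2 = 2 + 4 = 6
So there are 6 ground terms available for substitution.
There is 1 variable to instantiate (y),  occurring in at least one literal, so different choices give different ground instances.
Number of ground instances = 6.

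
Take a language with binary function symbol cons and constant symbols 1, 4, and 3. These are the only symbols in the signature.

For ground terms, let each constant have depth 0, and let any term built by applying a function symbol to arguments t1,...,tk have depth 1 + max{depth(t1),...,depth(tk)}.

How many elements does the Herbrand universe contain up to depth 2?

Let N_k count ground terms of depth at most k. Each non-constant term of depth ≤ k is some function symbol applied to depth-≤(k−1) arguments, giving N_k = 3 + N_{k-1}^2.
N_0 = 3
N_1 = 3 + 3^2 = 12
N_2 = 3 + 12^2 = 147

147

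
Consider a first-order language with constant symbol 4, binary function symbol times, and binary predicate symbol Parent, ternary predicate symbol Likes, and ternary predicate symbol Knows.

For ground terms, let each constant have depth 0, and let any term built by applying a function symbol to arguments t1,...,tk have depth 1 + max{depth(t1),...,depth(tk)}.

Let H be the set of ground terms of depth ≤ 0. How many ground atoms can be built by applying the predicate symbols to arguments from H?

3

First count ground terms of depth ≤ 0.
Let N_k count ground terms of depth at most k. Each non-constant term of depth ≤ k is some function symbol applied to depth-≤(k−1) arguments, giving N_k = 1 + N_{k-1}^2.
N_0 = 1
Explicitly: 4.
So |H| = 1.
Each predicate of arity r yields |H|^r ground atoms (one per choice of an r-tuple from H):
  Parent: 1^2 = 1;  Likes: 1^3 = 1;  Knows: 1^3 = 1
Total ground atoms: 1 + 1 + 1 = 3.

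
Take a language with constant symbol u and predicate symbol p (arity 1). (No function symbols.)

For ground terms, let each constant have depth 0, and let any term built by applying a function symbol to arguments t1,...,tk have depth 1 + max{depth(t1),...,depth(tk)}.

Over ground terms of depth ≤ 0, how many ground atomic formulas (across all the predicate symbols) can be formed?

First count ground terms of depth ≤ 0.
With no function symbols every ground term is a constant, so there is exactly 1 ground term at every depth bound.
N_0 = 1
Explicitly: u.
So |H| = 1.
A ground atom is a predicate applied to a tuple of terms from H, so the count is the sum over predicates of |H|^arity:
  p: 1
Total ground atoms: 1.

1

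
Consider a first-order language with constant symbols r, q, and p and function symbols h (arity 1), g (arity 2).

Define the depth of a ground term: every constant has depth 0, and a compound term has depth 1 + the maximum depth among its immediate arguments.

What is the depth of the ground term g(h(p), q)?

depth(h(p)) = 1 + depth(p) = 1 + 0 = 1
depth(g(h(p), q)) = 1 + max(1, 0) = 2

2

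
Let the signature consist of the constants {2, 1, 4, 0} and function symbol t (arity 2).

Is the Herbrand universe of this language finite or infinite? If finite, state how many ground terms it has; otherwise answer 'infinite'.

The signature has at least one function symbol (t, arity 2) and at least one constant (2).
Iterating t gives infinitely many distinct ground terms: 2, t(2, 2), t(t(2, 2), t(2, 2)), ...
So the Herbrand universe is infinite.

infinite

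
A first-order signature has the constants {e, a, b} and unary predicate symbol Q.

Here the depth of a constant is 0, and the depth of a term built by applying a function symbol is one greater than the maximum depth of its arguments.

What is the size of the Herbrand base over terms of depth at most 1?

3

First count ground terms of depth ≤ 1.
With no function symbols every ground term is a constant, so there are exactly 3 ground terms at every depth bound.
N_0 = 3
N_1 = 3
Explicitly: e, a, b.
So |H| = 3.
For each predicate symbol, the number of ground atoms is |H| raised to its arity; summing:
  Q: 3
Total ground atoms: 3.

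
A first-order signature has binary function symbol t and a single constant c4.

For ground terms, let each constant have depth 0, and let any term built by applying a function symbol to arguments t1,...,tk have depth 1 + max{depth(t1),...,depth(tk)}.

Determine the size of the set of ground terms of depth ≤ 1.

2

Let N_k count ground terms of depth at most k. Each non-constant term of depth ≤ k is some function symbol applied to depth-≤(k−1) arguments, giving N_k = 1 + N_{k-1}^2.
N_0 = 1
N_1 = 1 + 1^2 = 2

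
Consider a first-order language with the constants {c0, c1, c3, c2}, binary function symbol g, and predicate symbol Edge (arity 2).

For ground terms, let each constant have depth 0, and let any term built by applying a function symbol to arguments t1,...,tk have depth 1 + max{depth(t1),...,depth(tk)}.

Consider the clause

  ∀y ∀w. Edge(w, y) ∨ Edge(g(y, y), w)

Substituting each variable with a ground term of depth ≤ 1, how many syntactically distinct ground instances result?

Ground terms of depth ≤ 1:
  If N_k denotes the number of depth-≤k ground terms, the 4 constants give N_0 = 4, and each function symbol of arity r contributes N_{k-1}^r new terms at level k: N_k = 4 + N_{k-1}^2.
  N_0 = 4
  N_1 = 4 + 4^2 = 20
So there are 20 ground terms available for substitution.
The clause has 2 distinct variables (y, w), each appearing in the body. In the free term algebra distinct substitutions yield syntactically distinct ground instances.
Number of ground instances = 20^2 = 400.

400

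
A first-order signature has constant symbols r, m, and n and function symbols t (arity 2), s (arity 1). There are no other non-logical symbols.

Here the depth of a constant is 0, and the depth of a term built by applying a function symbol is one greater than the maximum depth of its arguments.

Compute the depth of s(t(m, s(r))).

3

depth(s(r)) = 1 + depth(r) = 1 + 0 = 1
depth(t(m, s(r))) = 1 + max(0, 1) = 2
depth(s(t(m, s(r)))) = 1 + depth(t(m, s(r))) = 1 + 2 = 3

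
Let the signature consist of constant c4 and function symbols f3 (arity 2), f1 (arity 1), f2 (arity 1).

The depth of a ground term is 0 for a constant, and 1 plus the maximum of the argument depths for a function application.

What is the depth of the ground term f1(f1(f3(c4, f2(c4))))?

4

depth(f2(c4)) = 1 + depth(c4) = 1 + 0 = 1
depth(f3(c4, f2(c4))) = 1 + max(0, 1) = 2
depth(f1(f3(c4, f2(c4)))) = 1 + depth(f3(c4, f2(c4))) = 1 + 2 = 3
depth(f1(f1(f3(c4, f2(c4))))) = 1 + depth(f1(f3(c4, f2(c4)))) = 1 + 3 = 4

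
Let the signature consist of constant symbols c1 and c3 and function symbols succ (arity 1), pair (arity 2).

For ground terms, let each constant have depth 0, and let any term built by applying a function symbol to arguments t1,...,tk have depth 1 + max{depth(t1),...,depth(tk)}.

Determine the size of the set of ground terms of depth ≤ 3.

Let N_k count ground terms of depth at most k. Each non-constant term of depth ≤ k is some function symbol applied to depth-≤(k−1) arguments, giving N_k = 2 + N_{k-1} + N_{k-1}^2.
N_0 = 2
N_1 = 2 + 2 + 2^2 = 8
N_2 = 2 + 8 + 8^2 = 74
N_3 = 2 + 74 + 74^2 = 5552

5552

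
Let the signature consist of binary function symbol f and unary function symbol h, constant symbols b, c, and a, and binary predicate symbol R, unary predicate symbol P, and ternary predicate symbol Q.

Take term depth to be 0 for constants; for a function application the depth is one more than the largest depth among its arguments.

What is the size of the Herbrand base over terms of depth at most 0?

First count ground terms of depth ≤ 0.
If N_k denotes the number of depth-≤k ground terms, the 3 constants give N_0 = 3, and each function symbol of arity r contributes N_{k-1}^r new terms at level k: N_k = 3 + N_{k-1}^2 + N_{k-1}.
N_0 = 3
So |H| = 3.
Ground atoms are formed by filling each argument slot of a predicate with a term from H, so an r-ary predicate gives |H|^r atoms:
  R: 3^2 = 9;  P: 3;  Q: 3^3 = 27
Total ground atoms: 9 + 3 + 27 = 39.

39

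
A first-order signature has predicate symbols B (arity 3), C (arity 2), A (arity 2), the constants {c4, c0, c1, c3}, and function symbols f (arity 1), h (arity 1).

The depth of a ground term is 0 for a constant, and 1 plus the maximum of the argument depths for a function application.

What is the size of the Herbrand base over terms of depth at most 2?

First count ground terms of depth ≤ 2.
Let N_k = |{terms of depth ≤ k}|. Then N_0 = 4 and N_k = 4 + N_{k-1} + N_{k-1} for k ≥ 1 (one summand per function symbol, arity giving the exponent).
N_0 = 4
N_1 = 4 + 4 + 4 = 12
N_2 = 4 + 12 + 12 = 28
So |H| = 28.
Ground atoms are formed by filling each argument slot of a predicate with a term from H, so an r-ary predicate gives |H|^r atoms:
  B: 28^3 = 21952;  C: 28^2 = 784;  A: 28^2 = 784
Total ground atoms: 21952 + 784 + 784 = 23520.

23520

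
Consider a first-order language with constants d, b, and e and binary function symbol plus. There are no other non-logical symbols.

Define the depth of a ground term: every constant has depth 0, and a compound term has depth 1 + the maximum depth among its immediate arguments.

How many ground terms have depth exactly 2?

135

Count level by level. With function symbols plus/2, the terms of depth ≤ k are the 3 constants together with each function applied to depth-≤(k−1) tuples, so N_k = 3 + N_{k-1}^2.
N_0 = 3
N_1 = 3 + 3^2 = 12
N_2 = 3 + 12^2 = 147
Terms of depth exactly 2: N_2 − N_1 = 147 − 12 = 135.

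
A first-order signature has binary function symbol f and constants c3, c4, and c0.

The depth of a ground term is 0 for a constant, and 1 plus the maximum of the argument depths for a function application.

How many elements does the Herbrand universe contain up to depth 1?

Let N_k count ground terms of depth at most k. Each non-constant term of depth ≤ k is some function symbol applied to depth-≤(k−1) arguments, giving N_k = 3 + N_{k-1}^2.
N_0 = 3
N_1 = 3 + 3^2 = 12
Explicitly: c3, c4, c0, f(c3, c3), f(c3, c4), f(c3, c0), f(c4, c3), f(c4, c4), f(c4, c0), f(c0, c3), f(c0, c4), f(c0, c0).

12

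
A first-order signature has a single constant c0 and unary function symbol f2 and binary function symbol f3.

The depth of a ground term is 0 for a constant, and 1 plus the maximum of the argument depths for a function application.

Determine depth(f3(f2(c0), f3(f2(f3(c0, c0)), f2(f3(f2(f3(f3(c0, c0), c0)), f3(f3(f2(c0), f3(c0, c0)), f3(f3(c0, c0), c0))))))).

depth(f2(c0)) = 1 + depth(c0) = 1 + 0 = 1
depth(f3(c0, c0)) = 1 + max(0, 0) = 1
depth(f2(f3(c0, c0))) = 1 + depth(f3(c0, c0)) = 1 + 1 = 2
depth(f3(f3(c0, c0), c0)) = 1 + max(1, 0) = 2
depth(f2(f3(f3(c0, c0), c0))) = 1 + depth(f3(f3(c0, c0), c0)) = 1 + 2 = 3
depth(f3(f2(c0), f3(c0, c0))) = 1 + max(1, 1) = 2
depth(f3(f3(f2(c0), f3(c0, c0)), f3(f3(c0, c0), c0))) = 1 + max(2, 2) = 3
depth(f3(f2(f3(f3(c0, c0), c0)), f3(f3(f2(c0), f3(c0, c0)), f3(f3(c0, c0), c0)))) = 1 + max(3, 3) = 4
depth(f2(f3(f2(f3(f3(c0, c0), c0)), f3(f3(f2(c0), f3(c0, c0)), f3(f3(c0, c0), c0))))) = 1 + depth(f3(f2(f3(f3(c0, c0), c0)), f3(f3(f2(c0), f3(c0, c0)), f3(f3(c0, c0), c0)))) = 1 + 4 = 5
depth(f3(f2(f3(c0, c0)), f2(f3(f2(f3(f3(c0, c0), c0)), f3(f3(f2(c0), f3(c0, c0)), f3(f3(c0, c0), c0)))))) = 1 + max(2, 5) = 6
depth(f3(f2(c0), f3(f2(f3(c0, c0)), f2(f3(f2(f3(f3(c0, c0), c0)), f3(f3(f2(c0), f3(c0, c0)), f3(f3(c0, c0), c0))))))) = 1 + max(1, 6) = 7

7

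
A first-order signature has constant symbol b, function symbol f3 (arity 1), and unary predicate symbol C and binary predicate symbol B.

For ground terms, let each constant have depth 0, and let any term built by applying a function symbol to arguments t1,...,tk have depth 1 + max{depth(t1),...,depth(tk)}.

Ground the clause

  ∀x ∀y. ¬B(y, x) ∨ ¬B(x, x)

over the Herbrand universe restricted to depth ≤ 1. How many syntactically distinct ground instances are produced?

4

Ground terms of depth ≤ 1:
  Count level by level. With function symbols f3/1, the terms of depth ≤ k are the 1 constant together with each function applied to depth-≤(k−1) tuples, so N_k = 1 + N_{k-1}.
  N_0 = 1
  N_1 = 1 + 1 = 2
  Explicitly: b, f3(b).
So there are 2 ground terms available for substitution.
The body mentions every one of the 2 quantified variables; since ground terms form a free algebra, no two substitutions collapse to the same formula.
Number of ground instances = 2^2 = 4.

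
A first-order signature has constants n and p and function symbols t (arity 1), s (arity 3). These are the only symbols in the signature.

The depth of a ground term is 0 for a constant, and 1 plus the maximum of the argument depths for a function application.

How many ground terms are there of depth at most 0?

2

Let N_k count ground terms of depth at most k. Each non-constant term of depth ≤ k is some function symbol applied to depth-≤(k−1) arguments, giving N_k = 2 + N_{k-1} + N_{k-1}^3.
N_0 = 2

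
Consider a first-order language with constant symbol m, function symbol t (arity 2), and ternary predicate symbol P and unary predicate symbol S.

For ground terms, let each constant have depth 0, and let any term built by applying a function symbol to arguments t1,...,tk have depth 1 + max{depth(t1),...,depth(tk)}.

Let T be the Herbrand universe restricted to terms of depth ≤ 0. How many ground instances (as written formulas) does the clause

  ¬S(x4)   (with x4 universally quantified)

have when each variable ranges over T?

1

Ground terms of depth ≤ 0:
  Write N_k for the number of ground terms of depth ≤ k. A term of depth ≤ k is either a constant or a function symbol applied to arguments of depth ≤ k−1, so N_k = 1 + N_{k-1}^2.
  N_0 = 1
  Explicitly: m.
So there is exactly 1 ground term available for substitution.
The body mentions the single quantified variable x4; since ground terms form a free algebra, no two substitutions collapse to the same formula.
Number of ground instances = 1.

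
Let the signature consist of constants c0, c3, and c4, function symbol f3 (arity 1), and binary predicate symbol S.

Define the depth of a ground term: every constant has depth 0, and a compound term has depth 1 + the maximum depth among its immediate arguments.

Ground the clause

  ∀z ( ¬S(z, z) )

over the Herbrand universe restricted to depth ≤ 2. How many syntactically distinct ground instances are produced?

9

Ground terms of depth ≤ 2:
  Count level by level. With function symbols f3/1, the terms of depth ≤ k are the 3 constants together with each function applied to depth-≤(k−1) tuples, so N_k = 3 + N_{k-1}.
  N_0 = 3
  N_1 = 3 + 3 = 6
  N_2 = 3 + 6 = 9
  Explicitly: c0, c3, c4, f3(c0), f3(c3), f3(c4), f3(f3(c0)), f3(f3(c3)), f3(f3(c4)).
So there are 9 ground terms available for substitution.
The variable z ranges independently over the available ground terms, and distinct assignments produce distinct instances.
Number of ground instances = 9.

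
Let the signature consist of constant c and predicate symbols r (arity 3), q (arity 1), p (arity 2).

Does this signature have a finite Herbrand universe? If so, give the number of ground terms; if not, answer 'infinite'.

1

There are no function symbols, so the only ground term is the single constant.
The Herbrand universe is {c}, finite with 1 element.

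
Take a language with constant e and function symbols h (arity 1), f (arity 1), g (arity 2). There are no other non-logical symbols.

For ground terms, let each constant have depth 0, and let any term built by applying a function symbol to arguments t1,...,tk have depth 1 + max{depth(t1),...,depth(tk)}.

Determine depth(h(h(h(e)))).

3

depth(h(e)) = 1 + depth(e) = 1 + 0 = 1
depth(h(h(e))) = 1 + depth(h(e)) = 1 + 1 = 2
depth(h(h(h(e)))) = 1 + depth(h(h(e))) = 1 + 2 = 3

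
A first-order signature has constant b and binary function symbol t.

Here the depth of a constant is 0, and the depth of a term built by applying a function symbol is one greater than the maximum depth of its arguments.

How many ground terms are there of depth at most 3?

Count level by level. With function symbols t/2, the terms of depth ≤ k are the 1 constant together with each function applied to depth-≤(k−1) tuples, so N_k = 1 + N_{k-1}^2.
N_0 = 1
N_1 = 1 + 1^2 = 2
N_2 = 1 + 2^2 = 5
N_3 = 1 + 5^2 = 26

26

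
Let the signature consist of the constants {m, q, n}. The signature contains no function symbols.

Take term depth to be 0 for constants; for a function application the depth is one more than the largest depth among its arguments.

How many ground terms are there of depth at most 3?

3

With no function symbols every ground term is a constant, so there are exactly 3 ground terms at every depth bound.
N_0 = 3
N_1 = 3
N_2 = 3
N_3 = 3
Explicitly: m, q, n.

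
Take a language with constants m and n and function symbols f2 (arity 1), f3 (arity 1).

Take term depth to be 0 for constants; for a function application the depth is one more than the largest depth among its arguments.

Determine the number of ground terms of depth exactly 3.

Write N_k for the number of ground terms of depth ≤ k. A term of depth ≤ k is either a constant or a function symbol applied to arguments of depth ≤ k−1, so N_k = 2 + N_{k-1} + N_{k-1}.
N_0 = 2
N_1 = 2 + 2 + 2 = 6
N_2 = 2 + 6 + 6 = 14
N_3 = 2 + 14 + 14 = 30
Terms of depth exactly 3: N_3 − N_2 = 30 − 14 = 16.

16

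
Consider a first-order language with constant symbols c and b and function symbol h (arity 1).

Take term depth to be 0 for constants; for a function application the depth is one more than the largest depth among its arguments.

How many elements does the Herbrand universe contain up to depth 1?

4

Write N_k for the number of ground terms of depth ≤ k. A term of depth ≤ k is either a constant or a function symbol applied to arguments of depth ≤ k−1, so N_k = 2 + N_{k-1}.
N_0 = 2
N_1 = 2 + 2 = 4
Explicitly: c, b, h(c), h(b).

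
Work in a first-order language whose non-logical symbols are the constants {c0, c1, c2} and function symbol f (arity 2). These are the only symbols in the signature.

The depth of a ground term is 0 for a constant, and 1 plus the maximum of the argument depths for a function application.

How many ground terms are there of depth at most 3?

Count level by level. With function symbols f/2, the terms of depth ≤ k are the 3 constants together with each function applied to depth-≤(k−1) tuples, so N_k = 3 + N_{k-1}^2.
N_0 = 3
N_1 = 3 + 3^2 = 12
N_2 = 3 + 12^2 = 147
N_3 = 3 + 147^2 = 21612

21612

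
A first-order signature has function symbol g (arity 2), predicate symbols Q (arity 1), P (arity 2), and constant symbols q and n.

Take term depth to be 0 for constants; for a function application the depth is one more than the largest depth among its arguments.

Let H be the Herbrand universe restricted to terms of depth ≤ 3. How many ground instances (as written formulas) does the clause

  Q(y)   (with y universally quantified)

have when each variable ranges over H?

1446

Ground terms of depth ≤ 3:
  Let N_k count ground terms of depth at most k. Each non-constant term of depth ≤ k is some function symbol applied to depth-≤(k−1) arguments, giving N_k = 2 + N_{k-1}^2.
  N_0 = 2
  N_1 = 2 + 2^2 = 6
  N_2 = 2 + 6^2 = 38
  N_3 = 2 + 38^2 = 1446
So there are 1446 ground terms available for substitution.
The body mentions the single quantified variable y; since ground terms form a free algebra, no two substitutions collapse to the same formula.
Number of ground instances = 1446.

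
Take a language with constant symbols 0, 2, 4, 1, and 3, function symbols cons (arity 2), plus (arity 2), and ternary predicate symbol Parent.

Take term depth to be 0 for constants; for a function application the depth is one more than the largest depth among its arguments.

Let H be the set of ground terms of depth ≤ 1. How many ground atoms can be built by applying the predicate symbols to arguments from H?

First count ground terms of depth ≤ 1.
Write N_k for the number of ground terms of depth ≤ k. A term of depth ≤ k is either a constant or a function symbol applied to arguments of depth ≤ k−1, so N_k = 5 + N_{k-1}^2 + N_{k-1}^2.
N_0 = 5
N_1 = 5 + 5^2 + 5^2 = 55
So |H| = 55.
Each predicate of arity r yields |H|^r ground atoms (one per choice of an r-tuple from H):
  Parent: 55^3 = 166375
Total ground atoms: 166375.

166375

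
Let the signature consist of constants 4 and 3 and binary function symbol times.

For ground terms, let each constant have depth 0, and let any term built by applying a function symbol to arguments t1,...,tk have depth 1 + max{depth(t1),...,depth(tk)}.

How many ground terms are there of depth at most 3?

1446

Let N_k = |{terms of depth ≤ k}|. Then N_0 = 2 and N_k = 2 + N_{k-1}^2 for k ≥ 1 (one summand per function symbol, arity giving the exponent).
N_0 = 2
N_1 = 2 + 2^2 = 6
N_2 = 2 + 6^2 = 38
N_3 = 2 + 38^2 = 1446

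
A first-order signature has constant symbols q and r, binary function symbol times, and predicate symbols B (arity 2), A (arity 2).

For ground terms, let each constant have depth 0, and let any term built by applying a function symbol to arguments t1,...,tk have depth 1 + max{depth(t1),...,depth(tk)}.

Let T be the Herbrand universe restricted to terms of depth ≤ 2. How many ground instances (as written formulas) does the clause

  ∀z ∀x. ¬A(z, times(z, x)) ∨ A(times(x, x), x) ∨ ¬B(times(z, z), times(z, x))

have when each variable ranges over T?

1444

Ground terms of depth ≤ 2:
  If N_k denotes the number of depth-≤k ground terms, the 2 constants give N_0 = 2, and each function symbol of arity r contributes N_{k-1}^r new terms at level k: N_k = 2 + N_{k-1}^2.
  N_0 = 2
  N_1 = 2 + 2^2 = 6
  N_2 = 2 + 6^2 = 38
So there are 38 ground terms available for substitution.
The body mentions every one of the 2 quantified variables; since ground terms form a free algebra, no two substitutions collapse to the same formula.
Number of ground instances = 38^2 = 1444.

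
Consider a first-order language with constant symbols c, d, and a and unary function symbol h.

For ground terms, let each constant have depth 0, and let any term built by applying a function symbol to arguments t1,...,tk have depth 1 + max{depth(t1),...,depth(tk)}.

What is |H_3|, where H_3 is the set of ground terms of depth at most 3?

Write N_k for the number of ground terms of depth ≤ k. A term of depth ≤ k is either a constant or a function symbol applied to arguments of depth ≤ k−1, so N_k = 3 + N_{k-1}.
N_0 = 3
N_1 = 3 + 3 = 6
N_2 = 3 + 6 = 9
N_3 = 3 + 9 = 12
Explicitly: c, d, a, h(c), h(d), h(a), h(h(c)), h(h(d)), h(h(a)), h(h(h(c))), h(h(h(d))), h(h(h(a))).

12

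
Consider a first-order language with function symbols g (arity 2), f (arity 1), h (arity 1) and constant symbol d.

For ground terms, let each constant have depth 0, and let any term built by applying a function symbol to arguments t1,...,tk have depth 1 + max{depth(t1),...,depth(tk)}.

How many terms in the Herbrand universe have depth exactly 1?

3

Write N_k for the number of ground terms of depth ≤ k. A term of depth ≤ k is either a constant or a function symbol applied to arguments of depth ≤ k−1, so N_k = 1 + N_{k-1}^2 + N_{k-1} + N_{k-1}.
N_0 = 1
N_1 = 1 + 1^2 + 1 + 1 = 4
Terms of depth exactly 1: N_1 − N_0 = 4 − 1 = 3.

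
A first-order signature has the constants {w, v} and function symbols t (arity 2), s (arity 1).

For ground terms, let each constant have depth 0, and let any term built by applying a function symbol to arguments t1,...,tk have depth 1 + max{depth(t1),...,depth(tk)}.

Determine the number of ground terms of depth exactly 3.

5478

Write N_k for the number of ground terms of depth ≤ k. A term of depth ≤ k is either a constant or a function symbol applied to arguments of depth ≤ k−1, so N_k = 2 + N_{k-1}^2 + N_{k-1}.
N_0 = 2
N_1 = 2 + 2^2 + 2 = 8
N_2 = 2 + 8^2 + 8 = 74
N_3 = 2 + 74^2 + 74 = 5552
Terms of depth exactly 3: N_3 − N_2 = 5552 − 74 = 5478.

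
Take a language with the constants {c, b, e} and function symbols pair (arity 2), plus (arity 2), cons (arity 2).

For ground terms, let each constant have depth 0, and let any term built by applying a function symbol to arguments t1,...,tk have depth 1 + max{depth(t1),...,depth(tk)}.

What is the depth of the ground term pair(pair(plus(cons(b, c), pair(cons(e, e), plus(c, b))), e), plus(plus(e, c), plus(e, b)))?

depth(cons(b, c)) = 1 + max(0, 0) = 1
depth(cons(e, e)) = 1 + max(0, 0) = 1
depth(plus(c, b)) = 1 + max(0, 0) = 1
depth(pair(cons(e, e), plus(c, b))) = 1 + max(1, 1) = 2
depth(plus(cons(b, c), pair(cons(e, e), plus(c, b)))) = 1 + max(1, 2) = 3
depth(pair(plus(cons(b, c), pair(cons(e, e), plus(c, b))), e)) = 1 + max(3, 0) = 4
depth(plus(e, c)) = 1 + max(0, 0) = 1
depth(plus(e, b)) = 1 + max(0, 0) = 1
depth(plus(plus(e, c), plus(e, b))) = 1 + max(1, 1) = 2
depth(pair(pair(plus(cons(b, c), pair(cons(e, e), plus(c, b))), e), plus(plus(e, c), plus(e, b)))) = 1 + max(4, 2) = 5

5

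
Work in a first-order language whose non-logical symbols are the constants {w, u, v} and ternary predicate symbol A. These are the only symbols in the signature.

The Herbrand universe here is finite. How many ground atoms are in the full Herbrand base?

With no function symbols, the Herbrand universe is just the 3 constants.
Ground atoms per predicate: A: 3^3 = 27.
Herbrand base size = 27 = 27.

27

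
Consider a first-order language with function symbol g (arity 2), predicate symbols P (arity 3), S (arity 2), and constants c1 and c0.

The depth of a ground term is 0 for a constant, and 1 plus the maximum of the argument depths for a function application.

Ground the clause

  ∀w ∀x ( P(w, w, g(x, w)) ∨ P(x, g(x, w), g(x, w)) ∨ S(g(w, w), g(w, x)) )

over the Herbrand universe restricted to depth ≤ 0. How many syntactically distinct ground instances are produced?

4

Ground terms of depth ≤ 0:
  Write N_k for the number of ground terms of depth ≤ k. A term of depth ≤ k is either a constant or a function symbol applied to arguments of depth ≤ k−1, so N_k = 2 + N_{k-1}^2.
  N_0 = 2
So there are 2 ground terms available for substitution.
The clause has 2 distinct variables (w, x), each appearing in the body. In the free term algebra distinct substitutions yield syntactically distinct ground instances.
Number of ground instances = 2^2 = 4.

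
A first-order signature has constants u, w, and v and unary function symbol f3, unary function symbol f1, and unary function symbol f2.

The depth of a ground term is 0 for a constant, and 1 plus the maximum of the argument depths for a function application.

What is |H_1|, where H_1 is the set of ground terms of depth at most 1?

12

Let N_k = |{terms of depth ≤ k}|. Then N_0 = 3 and N_k = 3 + N_{k-1} + N_{k-1} + N_{k-1} for k ≥ 1 (one summand per function symbol, arity giving the exponent).
N_0 = 3
N_1 = 3 + 3 + 3 + 3 = 12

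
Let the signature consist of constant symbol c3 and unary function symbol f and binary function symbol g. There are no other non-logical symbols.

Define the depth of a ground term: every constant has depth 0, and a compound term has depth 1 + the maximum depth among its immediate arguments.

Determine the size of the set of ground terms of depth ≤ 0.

1

Write N_k for the number of ground terms of depth ≤ k. A term of depth ≤ k is either a constant or a function symbol applied to arguments of depth ≤ k−1, so N_k = 1 + N_{k-1} + N_{k-1}^2.
N_0 = 1
Explicitly: c3.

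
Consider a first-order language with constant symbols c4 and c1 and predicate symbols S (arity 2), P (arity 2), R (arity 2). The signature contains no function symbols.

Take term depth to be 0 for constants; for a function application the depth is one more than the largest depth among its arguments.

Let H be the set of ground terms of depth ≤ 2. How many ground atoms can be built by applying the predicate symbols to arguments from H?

First count ground terms of depth ≤ 2.
With no function symbols every ground term is a constant, so there are exactly 2 ground terms at every depth bound.
N_0 = 2
N_1 = 2
N_2 = 2
Explicitly: c4, c1.
So |H| = 2.
Each predicate of arity r yields |H|^r ground atoms (one per choice of an r-tuple from H):
  S: 2^2 = 4;  P: 2^2 = 4;  R: 2^2 = 4
Total ground atoms: 4 + 4 + 4 = 12.

12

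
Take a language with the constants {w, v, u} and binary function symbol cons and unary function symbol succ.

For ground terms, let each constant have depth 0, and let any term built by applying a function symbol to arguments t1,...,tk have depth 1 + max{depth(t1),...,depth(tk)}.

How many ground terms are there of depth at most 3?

59295

Count level by level. With function symbols cons/2, succ/1, the terms of depth ≤ k are the 3 constants together with each function applied to depth-≤(k−1) tuples, so N_k = 3 + N_{k-1}^2 + N_{k-1}.
N_0 = 3
N_1 = 3 + 3^2 + 3 = 15
N_2 = 3 + 15^2 + 15 = 243
N_3 = 3 + 243^2 + 243 = 59295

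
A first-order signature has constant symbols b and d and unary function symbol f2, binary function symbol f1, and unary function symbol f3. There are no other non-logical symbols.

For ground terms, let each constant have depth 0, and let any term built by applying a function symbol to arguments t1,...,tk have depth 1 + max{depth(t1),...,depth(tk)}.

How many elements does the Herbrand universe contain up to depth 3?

Write N_k for the number of ground terms of depth ≤ k. A term of depth ≤ k is either a constant or a function symbol applied to arguments of depth ≤ k−1, so N_k = 2 + N_{k-1} + N_{k-1}^2 + N_{k-1}.
N_0 = 2
N_1 = 2 + 2 + 2^2 + 2 = 10
N_2 = 2 + 10 + 10^2 + 10 = 122
N_3 = 2 + 122 + 122^2 + 122 = 15130

15130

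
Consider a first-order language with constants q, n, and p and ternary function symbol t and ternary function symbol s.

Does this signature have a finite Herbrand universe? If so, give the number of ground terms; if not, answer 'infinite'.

The signature has at least one function symbol (t, arity 3) and at least one constant (q).
Iterating t gives infinitely many distinct ground terms: q, t(q, q, q), t(t(q, q, q), t(q, q, q), t(q, q, q)), ...
So the Herbrand universe is infinite.

infinite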